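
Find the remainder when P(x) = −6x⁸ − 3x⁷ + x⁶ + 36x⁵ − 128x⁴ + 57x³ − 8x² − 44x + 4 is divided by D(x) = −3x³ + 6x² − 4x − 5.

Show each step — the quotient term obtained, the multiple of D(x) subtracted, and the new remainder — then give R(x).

R(x) = −7x − 6

Step 1: lead(−6x⁸ − 3x⁷ + x⁶ + 36x⁵ − 128x⁴ + 57x³ − 8x² − 44x + 4) ÷ lead(D) = −6x⁸ ÷ −3x³ = 2x⁵. Subtract (2x⁵)·D = −6x⁸ + 12x⁷ − 8x⁶ − 10x⁵. Remainder: −15x⁷ + 9x⁶ + 46x⁵ − 128x⁴ + 57x³ − 8x² − 44x + 4.
Step 2: lead(−15x⁷ + 9x⁶ + 46x⁵ − 128x⁴ + 57x³ − 8x² − 44x + 4) ÷ lead(D) = −15x⁷ ÷ −3x³ = 5x⁴. Subtract (5x⁴)·D = −15x⁷ + 30x⁶ − 20x⁵ − 25x⁴. Remainder: −21x⁶ + 66x⁵ − 103x⁴ + 57x³ − 8x² − 44x + 4.
Step 3: lead(−21x⁶ + 66x⁵ − 103x⁴ + 57x³ − 8x² − 44x + 4) ÷ lead(D) = −21x⁶ ÷ −3x³ = 7x³. Subtract (7x³)·D = −21x⁶ + 42x⁵ − 28x⁴ − 35x³. Remainder: 24x⁵ − 75x⁴ + 92x³ − 8x² − 44x + 4.
Step 4: lead(24x⁵ − 75x⁴ + 92x³ − 8x² − 44x + 4) ÷ lead(D) = 24x⁵ ÷ −3x³ = −8x². Subtract (−8x²)·D = 24x⁵ − 48x⁴ + 32x³ + 40x². Remainder: −27x⁴ + 60x³ − 48x² − 44x + 4.
Step 5: lead(−27x⁴ + 60x³ − 48x² − 44x + 4) ÷ lead(D) = −27x⁴ ÷ −3x³ = 9x. Subtract (9x)·D = −27x⁴ + 54x³ − 36x² − 45x. Remainder: 6x³ − 12x² + x + 4.
Step 6: lead(6x³ − 12x² + x + 4) ÷ lead(D) = 6x³ ÷ −3x³ = −2. Subtract (−2)·D = 6x³ − 12x² + 8x + 10. Remainder: −7x − 6.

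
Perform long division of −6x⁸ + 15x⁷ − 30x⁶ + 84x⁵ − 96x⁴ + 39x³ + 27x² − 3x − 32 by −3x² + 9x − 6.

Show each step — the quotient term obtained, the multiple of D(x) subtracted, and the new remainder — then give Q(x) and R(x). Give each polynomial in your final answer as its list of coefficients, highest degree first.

Step 1: lead(−6x⁸ + 15x⁷ − 30x⁶ + 84x⁵ − 96x⁴ + 39x³ + 27x² − 3x − 32) ÷ lead(D) = −6x⁸ ÷ −3x² = 2x⁶. Subtract (2x⁶)·D = −6x⁸ + 18x⁷ − 12x⁶. Remainder: −3x⁷ − 18x⁶ + 84x⁵ − 96x⁴ + 39x³ + 27x² − 3x − 32.
Step 2: lead(−3x⁷ − 18x⁶ + 84x⁵ − 96x⁴ + 39x³ + 27x² − 3x − 32) ÷ lead(D) = −3x⁷ ÷ −3x² = x⁵. Subtract (x⁵)·D = −3x⁷ + 9x⁶ − 6x⁵. Remainder: −27x⁶ + 90x⁵ − 96x⁴ + 39x³ + 27x² − 3x − 32.
Step 3: lead(−27x⁶ + 90x⁵ − 96x⁴ + 39x³ + 27x² − 3x − 32) ÷ lead(D) = −27x⁶ ÷ −3x² = 9x⁴. Subtract (9x⁴)·D = −27x⁶ + 81x⁵ − 54x⁴. Remainder: 9x⁵ − 42x⁴ + 39x³ + 27x² − 3x − 32.
Step 4: lead(9x⁵ − 42x⁴ + 39x³ + 27x² − 3x − 32) ÷ lead(D) = 9x⁵ ÷ −3x² = −3x³. Subtract (−3x³)·D = 9x⁵ − 27x⁴ + 18x³. Remainder: −15x⁴ + 21x³ + 27x² − 3x − 32.
Step 5: lead(−15x⁴ + 21x³ + 27x² − 3x − 32) ÷ lead(D) = −15x⁴ ÷ −3x² = 5x². Subtract (5x²)·D = −15x⁴ + 45x³ − 30x². Remainder: −24x³ + 57x² − 3x − 32.
Step 6: lead(−24x³ + 57x² − 3x − 32) ÷ lead(D) = −24x³ ÷ −3x² = 8x. Subtract (8x)·D = −24x³ + 72x² − 48x. Remainder: −15x² + 45x − 32.
Step 7: lead(−15x² + 45x − 32) ÷ lead(D) = −15x² ÷ −3x² = 5. Subtract (5)·D = −15x² + 45x − 30. Remainder: −2.

Q = [2, 1, 9, -3, 5, 8, 5]; R = [-2]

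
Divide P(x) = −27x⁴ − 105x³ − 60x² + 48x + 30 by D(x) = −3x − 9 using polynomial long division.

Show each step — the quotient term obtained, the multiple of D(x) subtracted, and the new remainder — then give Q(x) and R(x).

Step 1: lead(−27x⁴ − 105x³ − 60x² + 48x + 30) ÷ lead(D) = −27x⁴ ÷ −3x = 9x³. Subtract (9x³)·D = −27x⁴ − 81x³. Remainder: −24x³ − 60x² + 48x + 30.
Step 2: lead(−24x³ − 60x² + 48x + 30) ÷ lead(D) = −24x³ ÷ −3x = 8x². Subtract (8x²)·D = −24x³ − 72x². Remainder: 12x² + 48x + 30.
Step 3: lead(12x² + 48x + 30) ÷ lead(D) = 12x² ÷ −3x = −4x. Subtract (−4x)·D = 12x² + 36x. Remainder: 12x + 30.
Step 4: lead(12x + 30) ÷ lead(D) = 12x ÷ −3x = −4. Subtract (−4)·D = 12x + 36. Remainder: −6.

Q(x) = 9x³ + 8x² − 4x − 4; R(x) = −6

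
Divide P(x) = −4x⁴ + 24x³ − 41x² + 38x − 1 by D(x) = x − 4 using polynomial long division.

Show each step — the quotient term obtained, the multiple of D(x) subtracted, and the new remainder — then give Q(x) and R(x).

Step 1: lead(−4x⁴ + 24x³ − 41x² + 38x − 1) ÷ lead(D) = −4x⁴ ÷ x = −4x³. Subtract (−4x³)·D = −4x⁴ + 16x³. Remainder: 8x³ − 41x² + 38x − 1.
Step 2: lead(8x³ − 41x² + 38x − 1) ÷ lead(D) = 8x³ ÷ x = 8x². Subtract (8x²)·D = 8x³ − 32x². Remainder: −9x² + 38x − 1.
Step 3: lead(−9x² + 38x − 1) ÷ lead(D) = −9x² ÷ x = −9x. Subtract (−9x)·D = −9x² + 36x. Remainder: 2x − 1.
Step 4: lead(2x − 1) ÷ lead(D) = 2x ÷ x = 2. Subtract (2)·D = 2x − 8. Remainder: 7.

Q(x) = −4x³ + 8x² − 9x + 2; R(x) = 7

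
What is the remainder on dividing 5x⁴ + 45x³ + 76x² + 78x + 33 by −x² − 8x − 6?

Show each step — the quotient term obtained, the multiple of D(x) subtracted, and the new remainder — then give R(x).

Step 1: lead(5x⁴ + 45x³ + 76x² + 78x + 33) ÷ lead(D) = 5x⁴ ÷ −x² = −5x². Subtract (−5x²)·D = 5x⁴ + 40x³ + 30x². Remainder: 5x³ + 46x² + 78x + 33.
Step 2: lead(5x³ + 46x² + 78x + 33) ÷ lead(D) = 5x³ ÷ −x² = −5x. Subtract (−5x)·D = 5x³ + 40x² + 30x. Remainder: 6x² + 48x + 33.
Step 3: lead(6x² + 48x + 33) ÷ lead(D) = 6x² ÷ −x² = −6. Subtract (−6)·D = 6x² + 48x + 36. Remainder: −3.

R(x) = −3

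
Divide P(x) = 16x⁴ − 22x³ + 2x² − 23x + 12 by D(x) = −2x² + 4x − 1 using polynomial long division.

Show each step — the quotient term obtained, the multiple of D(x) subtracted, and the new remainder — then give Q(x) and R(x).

Q(x) = −8x² − 5x − 7; R(x) = 5

Step 1: lead(16x⁴ − 22x³ + 2x² − 23x + 12) ÷ lead(D) = 16x⁴ ÷ −2x² = −8x². Subtract (−8x²)·D = 16x⁴ − 32x³ + 8x². Remainder: 10x³ − 6x² − 23x + 12.
Step 2: lead(10x³ − 6x² − 23x + 12) ÷ lead(D) = 10x³ ÷ −2x² = −5x. Subtract (−5x)·D = 10x³ − 20x² + 5x. Remainder: 14x² − 28x + 12.
Step 3: lead(14x² − 28x + 12) ÷ lead(D) = 14x² ÷ −2x² = −7. Subtract (−7)·D = 14x² − 28x + 7. Remainder: 5.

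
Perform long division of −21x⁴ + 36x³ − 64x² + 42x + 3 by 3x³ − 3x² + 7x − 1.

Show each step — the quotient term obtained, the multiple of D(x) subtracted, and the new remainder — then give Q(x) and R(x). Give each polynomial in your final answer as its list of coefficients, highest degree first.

Q = [-7, 5]; R = [8]

Step 1: lead(−21x⁴ + 36x³ − 64x² + 42x + 3) ÷ lead(D) = −21x⁴ ÷ 3x³ = −7x. Subtract (−7x)·D = −21x⁴ + 21x³ − 49x² + 7x. Remainder: 15x³ − 15x² + 35x + 3.
Step 2: lead(15x³ − 15x² + 35x + 3) ÷ lead(D) = 15x³ ÷ 3x³ = 5. Subtract (5)·D = 15x³ − 15x² + 35x − 5. Remainder: 8.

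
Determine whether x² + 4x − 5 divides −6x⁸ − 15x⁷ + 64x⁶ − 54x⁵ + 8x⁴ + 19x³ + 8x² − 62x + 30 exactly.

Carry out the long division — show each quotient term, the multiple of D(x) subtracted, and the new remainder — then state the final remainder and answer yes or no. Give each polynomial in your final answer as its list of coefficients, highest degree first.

R = [-8, 0], so D(x) is not a factor of P(x). no

Step 1: lead(−6x⁸ − 15x⁷ + 64x⁶ − 54x⁵ + 8x⁴ + 19x³ + 8x² − 62x + 30) ÷ lead(D) = −6x⁸ ÷ x² = −6x⁶. Subtract (−6x⁶)·D = −6x⁸ − 24x⁷ + 30x⁶. Remainder: 9x⁷ + 34x⁶ − 54x⁵ + 8x⁴ + 19x³ + 8x² − 62x + 30.
Step 2: lead(9x⁷ + 34x⁶ − 54x⁵ + 8x⁴ + 19x³ + 8x² − 62x + 30) ÷ lead(D) = 9x⁷ ÷ x² = 9x⁵. Subtract (9x⁵)·D = 9x⁷ + 36x⁶ − 45x⁵. Remainder: −2x⁶ − 9x⁵ + 8x⁴ + 19x³ + 8x² − 62x + 30.
Step 3: lead(−2x⁶ − 9x⁵ + 8x⁴ + 19x³ + 8x² − 62x + 30) ÷ lead(D) = −2x⁶ ÷ x² = −2x⁴. Subtract (−2x⁴)·D = −2x⁶ − 8x⁵ + 10x⁴. Remainder: −x⁵ − 2x⁴ + 19x³ + 8x² − 62x + 30.
Step 4: lead(−x⁵ − 2x⁴ + 19x³ + 8x² − 62x + 30) ÷ lead(D) = −x⁵ ÷ x² = −x³. Subtract (−x³)·D = −x⁵ − 4x⁴ + 5x³. Remainder: 2x⁴ + 14x³ + 8x² − 62x + 30.
Step 5: lead(2x⁴ + 14x³ + 8x² − 62x + 30) ÷ lead(D) = 2x⁴ ÷ x² = 2x². Subtract (2x²)·D = 2x⁴ + 8x³ − 10x². Remainder: 6x³ + 18x² − 62x + 30.
Step 6: lead(6x³ + 18x² − 62x + 30) ÷ lead(D) = 6x³ ÷ x² = 6x. Subtract (6x)·D = 6x³ + 24x² − 30x. Remainder: −6x² − 32x + 30.
Step 7: lead(−6x² − 32x + 30) ÷ lead(D) = −6x² ÷ x² = −6. Subtract (−6)·D = −6x² − 24x + 30. Remainder: −8x.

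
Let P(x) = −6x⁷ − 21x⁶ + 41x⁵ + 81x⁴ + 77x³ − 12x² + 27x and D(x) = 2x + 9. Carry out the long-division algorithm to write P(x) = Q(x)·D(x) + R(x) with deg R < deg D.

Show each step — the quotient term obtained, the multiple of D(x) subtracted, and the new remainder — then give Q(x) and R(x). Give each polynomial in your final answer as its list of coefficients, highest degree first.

Step 1: lead(−6x⁷ − 21x⁶ + 41x⁵ + 81x⁴ + 77x³ − 12x² + 27x) ÷ lead(D) = −6x⁷ ÷ 2x = −3x⁶. Subtract (−3x⁶)·D = −6x⁷ − 27x⁶. Remainder: 6x⁶ + 41x⁵ + 81x⁴ + 77x³ − 12x² + 27x.
Step 2: lead(6x⁶ + 41x⁵ + 81x⁴ + 77x³ − 12x² + 27x) ÷ lead(D) = 6x⁶ ÷ 2x = 3x⁵. Subtract (3x⁵)·D = 6x⁶ + 27x⁵. Remainder: 14x⁵ + 81x⁴ + 77x³ − 12x² + 27x.
Step 3: lead(14x⁵ + 81x⁴ + 77x³ − 12x² + 27x) ÷ lead(D) = 14x⁵ ÷ 2x = 7x⁴. Subtract (7x⁴)·D = 14x⁵ + 63x⁴. Remainder: 18x⁴ + 77x³ − 12x² + 27x.
Step 4: lead(18x⁴ + 77x³ − 12x² + 27x) ÷ lead(D) = 18x⁴ ÷ 2x = 9x³. Subtract (9x³)·D = 18x⁴ + 81x³. Remainder: −4x³ − 12x² + 27x.
Step 5: lead(−4x³ − 12x² + 27x) ÷ lead(D) = −4x³ ÷ 2x = −2x². Subtract (−2x²)·D = −4x³ − 18x². Remainder: 6x² + 27x.
Step 6: lead(6x² + 27x) ÷ lead(D) = 6x² ÷ 2x = 3x. Subtract (3x)·D = 6x² + 27x. Remainder: 0.

Q = [-3, 3, 7, 9, -2, 3, 0]; R = [0]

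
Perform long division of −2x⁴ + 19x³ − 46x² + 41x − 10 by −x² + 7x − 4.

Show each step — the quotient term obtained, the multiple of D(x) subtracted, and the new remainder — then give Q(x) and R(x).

Q(x) = 2x² − 5x + 3; R(x) = 2

Step 1: lead(−2x⁴ + 19x³ − 46x² + 41x − 10) ÷ lead(D) = −2x⁴ ÷ −x² = 2x². Subtract (2x²)·D = −2x⁴ + 14x³ − 8x². Remainder: 5x³ − 38x² + 41x − 10.
Step 2: lead(5x³ − 38x² + 41x − 10) ÷ lead(D) = 5x³ ÷ −x² = −5x. Subtract (−5x)·D = 5x³ − 35x² + 20x. Remainder: −3x² + 21x − 10.
Step 3: lead(−3x² + 21x − 10) ÷ lead(D) = −3x² ÷ −x² = 3. Subtract (3)·D = −3x² + 21x − 12. Remainder: 2.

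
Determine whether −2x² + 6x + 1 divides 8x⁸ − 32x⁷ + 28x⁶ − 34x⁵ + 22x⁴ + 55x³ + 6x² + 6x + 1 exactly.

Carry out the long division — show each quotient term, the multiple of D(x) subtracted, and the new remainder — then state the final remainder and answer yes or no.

R(x) = 0, so D(x) is a factor of P(x). yes

Step 1: lead(8x⁸ − 32x⁷ + 28x⁶ − 34x⁵ + 22x⁴ + 55x³ + 6x² + 6x + 1) ÷ lead(D) = 8x⁸ ÷ −2x² = −4x⁶. Subtract (−4x⁶)·D = 8x⁸ − 24x⁷ − 4x⁶. Remainder: −8x⁷ + 32x⁶ − 34x⁵ + 22x⁴ + 55x³ + 6x² + 6x + 1.
Step 2: lead(−8x⁷ + 32x⁶ − 34x⁵ + 22x⁴ + 55x³ + 6x² + 6x + 1) ÷ lead(D) = −8x⁷ ÷ −2x² = 4x⁵. Subtract (4x⁵)·D = −8x⁷ + 24x⁶ + 4x⁵. Remainder: 8x⁶ − 38x⁵ + 22x⁴ + 55x³ + 6x² + 6x + 1.
Step 3: lead(8x⁶ − 38x⁵ + 22x⁴ + 55x³ + 6x² + 6x + 1) ÷ lead(D) = 8x⁶ ÷ −2x² = −4x⁴. Subtract (−4x⁴)·D = 8x⁶ − 24x⁵ − 4x⁴. Remainder: −14x⁵ + 26x⁴ + 55x³ + 6x² + 6x + 1.
Step 4: lead(−14x⁵ + 26x⁴ + 55x³ + 6x² + 6x + 1) ÷ lead(D) = −14x⁵ ÷ −2x² = 7x³. Subtract (7x³)·D = −14x⁵ + 42x⁴ + 7x³. Remainder: −16x⁴ + 48x³ + 6x² + 6x + 1.
Step 5: lead(−16x⁴ + 48x³ + 6x² + 6x + 1) ÷ lead(D) = −16x⁴ ÷ −2x² = 8x². Subtract (8x²)·D = −16x⁴ + 48x³ + 8x². Remainder: −2x² + 6x + 1.
Step 6: lead(−2x² + 6x + 1) ÷ lead(D) = −2x² ÷ −2x² = 1. Subtract (1)·D = −2x² + 6x + 1. Remainder: 0.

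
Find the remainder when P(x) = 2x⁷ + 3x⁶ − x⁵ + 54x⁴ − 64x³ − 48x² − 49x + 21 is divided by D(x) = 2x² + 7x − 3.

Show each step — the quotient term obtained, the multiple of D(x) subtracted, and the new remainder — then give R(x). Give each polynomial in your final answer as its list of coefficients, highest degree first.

Step 1: lead(2x⁷ + 3x⁶ − x⁵ + 54x⁴ − 64x³ − 48x² − 49x + 21) ÷ lead(D) = 2x⁷ ÷ 2x² = x⁵. Subtract (x⁵)·D = 2x⁷ + 7x⁶ − 3x⁵. Remainder: −4x⁶ + 2x⁵ + 54x⁴ − 64x³ − 48x² − 49x + 21.
Step 2: lead(−4x⁶ + 2x⁵ + 54x⁴ − 64x³ − 48x² − 49x + 21) ÷ lead(D) = −4x⁶ ÷ 2x² = −2x⁴. Subtract (−2x⁴)·D = −4x⁶ − 14x⁵ + 6x⁴. Remainder: 16x⁵ + 48x⁴ − 64x³ − 48x² − 49x + 21.
Step 3: lead(16x⁵ + 48x⁴ − 64x³ − 48x² − 49x + 21) ÷ lead(D) = 16x⁵ ÷ 2x² = 8x³. Subtract (8x³)·D = 16x⁵ + 56x⁴ − 24x³. Remainder: −8x⁴ − 40x³ − 48x² − 49x + 21.
Step 4: lead(−8x⁴ − 40x³ − 48x² − 49x + 21) ÷ lead(D) = −8x⁴ ÷ 2x² = −4x². Subtract (−4x²)·D = −8x⁴ − 28x³ + 12x². Remainder: −12x³ − 60x² − 49x + 21.
Step 5: lead(−12x³ − 60x² − 49x + 21) ÷ lead(D) = −12x³ ÷ 2x² = −6x. Subtract (−6x)·D = −12x³ − 42x² + 18x. Remainder: −18x² − 67x + 21.
Step 6: lead(−18x² − 67x + 21) ÷ lead(D) = −18x² ÷ 2x² = −9. Subtract (−9)·D = −18x² − 63x + 27. Remainder: −4x − 6.

R = [-4, -6]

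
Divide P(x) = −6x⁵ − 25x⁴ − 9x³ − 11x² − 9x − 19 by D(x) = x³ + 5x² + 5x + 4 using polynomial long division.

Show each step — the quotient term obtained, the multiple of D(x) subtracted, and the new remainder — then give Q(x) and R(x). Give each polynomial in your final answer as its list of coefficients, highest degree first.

Q = [-6, 5, -4]; R = [8, -9, -3]

Step 1: lead(−6x⁵ − 25x⁴ − 9x³ − 11x² − 9x − 19) ÷ lead(D) = −6x⁵ ÷ x³ = −6x². Subtract (−6x²)·D = −6x⁵ − 30x⁴ − 30x³ − 24x². Remainder: 5x⁴ + 21x³ + 13x² − 9x − 19.
Step 2: lead(5x⁴ + 21x³ + 13x² − 9x − 19) ÷ lead(D) = 5x⁴ ÷ x³ = 5x. Subtract (5x)·D = 5x⁴ + 25x³ + 25x² + 20x. Remainder: −4x³ − 12x² − 29x − 19.
Step 3: lead(−4x³ − 12x² − 29x − 19) ÷ lead(D) = −4x³ ÷ x³ = −4. Subtract (−4)·D = −4x³ − 20x² − 20x − 16. Remainder: 8x² − 9x − 3.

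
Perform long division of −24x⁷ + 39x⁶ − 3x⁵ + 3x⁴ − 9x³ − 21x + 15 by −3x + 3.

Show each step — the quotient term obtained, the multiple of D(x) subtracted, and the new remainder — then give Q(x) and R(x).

Q(x) = 8x⁶ − 5x⁵ − 4x⁴ − 5x³ − 2x² − 2x + 5; R(x) = 0

Step 1: lead(−24x⁷ + 39x⁶ − 3x⁵ + 3x⁴ − 9x³ − 21x + 15) ÷ lead(D) = −24x⁷ ÷ −3x = 8x⁶. Subtract (8x⁶)·D = −24x⁷ + 24x⁶. Remainder: 15x⁶ − 3x⁵ + 3x⁴ − 9x³ − 21x + 15.
Step 2: lead(15x⁶ − 3x⁵ + 3x⁴ − 9x³ − 21x + 15) ÷ lead(D) = 15x⁶ ÷ −3x = −5x⁵. Subtract (−5x⁵)·D = 15x⁶ − 15x⁵. Remainder: 12x⁵ + 3x⁴ − 9x³ − 21x + 15.
Step 3: lead(12x⁵ + 3x⁴ − 9x³ − 21x + 15) ÷ lead(D) = 12x⁵ ÷ −3x = −4x⁴. Subtract (−4x⁴)·D = 12x⁵ − 12x⁴. Remainder: 15x⁴ − 9x³ − 21x + 15.
Step 4: lead(15x⁴ − 9x³ − 21x + 15) ÷ lead(D) = 15x⁴ ÷ −3x = −5x³. Subtract (−5x³)·D = 15x⁴ − 15x³. Remainder: 6x³ − 21x + 15.
Step 5: lead(6x³ − 21x + 15) ÷ lead(D) = 6x³ ÷ −3x = −2x². Subtract (−2x²)·D = 6x³ − 6x². Remainder: 6x² − 21x + 15.
Step 6: lead(6x² − 21x + 15) ÷ lead(D) = 6x² ÷ −3x = −2x. Subtract (−2x)·D = 6x² − 6x. Remainder: −15x + 15.
Step 7: lead(−15x + 15) ÷ lead(D) = −15x ÷ −3x = 5. Subtract (5)·D = −15x + 15. Remainder: 0.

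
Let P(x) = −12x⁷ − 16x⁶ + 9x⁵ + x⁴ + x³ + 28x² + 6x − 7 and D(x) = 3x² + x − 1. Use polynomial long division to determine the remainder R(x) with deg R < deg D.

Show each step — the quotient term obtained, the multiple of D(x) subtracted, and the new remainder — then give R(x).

R(x) = 1

Step 1: lead(−12x⁷ − 16x⁶ + 9x⁵ + x⁴ + x³ + 28x² + 6x − 7) ÷ lead(D) = −12x⁷ ÷ 3x² = −4x⁵. Subtract (−4x⁵)·D = −12x⁷ − 4x⁶ + 4x⁵. Remainder: −12x⁶ + 5x⁵ + x⁴ + x³ + 28x² + 6x − 7.
Step 2: lead(−12x⁶ + 5x⁵ + x⁴ + x³ + 28x² + 6x − 7) ÷ lead(D) = −12x⁶ ÷ 3x² = −4x⁴. Subtract (−4x⁴)·D = −12x⁶ − 4x⁵ + 4x⁴. Remainder: 9x⁵ − 3x⁴ + x³ + 28x² + 6x − 7.
Step 3: lead(9x⁵ − 3x⁴ + x³ + 28x² + 6x − 7) ÷ lead(D) = 9x⁵ ÷ 3x² = 3x³. Subtract (3x³)·D = 9x⁵ + 3x⁴ − 3x³. Remainder: −6x⁴ + 4x³ + 28x² + 6x − 7.
Step 4: lead(−6x⁴ + 4x³ + 28x² + 6x − 7) ÷ lead(D) = −6x⁴ ÷ 3x² = −2x². Subtract (−2x²)·D = −6x⁴ − 2x³ + 2x². Remainder: 6x³ + 26x² + 6x − 7.
Step 5: lead(6x³ + 26x² + 6x − 7) ÷ lead(D) = 6x³ ÷ 3x² = 2x. Subtract (2x)·D = 6x³ + 2x² − 2x. Remainder: 24x² + 8x − 7.
Step 6: lead(24x² + 8x − 7) ÷ lead(D) = 24x² ÷ 3x² = 8. Subtract (8)·D = 24x² + 8x − 8. Remainder: 1.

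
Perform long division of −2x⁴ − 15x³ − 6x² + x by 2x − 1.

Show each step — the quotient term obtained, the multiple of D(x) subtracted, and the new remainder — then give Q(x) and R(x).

Q(x) = −x³ − 8x² − 7x − 3; R(x) = −3

Step 1: lead(−2x⁴ − 15x³ − 6x² + x) ÷ lead(D) = −2x⁴ ÷ 2x = −x³. Subtract (−x³)·D = −2x⁴ + x³. Remainder: −16x³ − 6x² + x.
Step 2: lead(−16x³ − 6x² + x) ÷ lead(D) = −16x³ ÷ 2x = −8x². Subtract (−8x²)·D = −16x³ + 8x². Remainder: −14x² + x.
Step 3: lead(−14x² + x) ÷ lead(D) = −14x² ÷ 2x = −7x. Subtract (−7x)·D = −14x² + 7x. Remainder: −6x.
Step 4: lead(−6x) ÷ lead(D) = −6x ÷ 2x = −3. Subtract (−3)·D = −6x + 3. Remainder: −3.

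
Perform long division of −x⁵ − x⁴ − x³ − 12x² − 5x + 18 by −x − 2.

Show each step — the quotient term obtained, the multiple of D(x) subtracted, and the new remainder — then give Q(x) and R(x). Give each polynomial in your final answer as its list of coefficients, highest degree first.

Step 1: lead(−x⁵ − x⁴ − x³ − 12x² − 5x + 18) ÷ lead(D) = −x⁵ ÷ −x = x⁴. Subtract (x⁴)·D = −x⁵ − 2x⁴. Remainder: x⁴ − x³ − 12x² − 5x + 18.
Step 2: lead(x⁴ − x³ − 12x² − 5x + 18) ÷ lead(D) = x⁴ ÷ −x = −x³. Subtract (−x³)·D = x⁴ + 2x³. Remainder: −3x³ − 12x² − 5x + 18.
Step 3: lead(−3x³ − 12x² − 5x + 18) ÷ lead(D) = −3x³ ÷ −x = 3x². Subtract (3x²)·D = −3x³ − 6x². Remainder: −6x² − 5x + 18.
Step 4: lead(−6x² − 5x + 18) ÷ lead(D) = −6x² ÷ −x = 6x. Subtract (6x)·D = −6x² − 12x. Remainder: 7x + 18.
Step 5: lead(7x + 18) ÷ lead(D) = 7x ÷ −x = −7. Subtract (−7)·D = 7x + 14. Remainder: 4.

Q = [1, -1, 3, 6, -7]; R = [4]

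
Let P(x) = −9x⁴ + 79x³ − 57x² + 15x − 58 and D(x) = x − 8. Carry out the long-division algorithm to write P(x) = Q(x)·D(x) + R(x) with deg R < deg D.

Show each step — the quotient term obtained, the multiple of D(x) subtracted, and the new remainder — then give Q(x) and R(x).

Q(x) = −9x³ + 7x² − x + 7; R(x) = −2

Step 1: lead(−9x⁴ + 79x³ − 57x² + 15x − 58) ÷ lead(D) = −9x⁴ ÷ x = −9x³. Subtract (−9x³)·D = −9x⁴ + 72x³. Remainder: 7x³ − 57x² + 15x − 58.
Step 2: lead(7x³ − 57x² + 15x − 58) ÷ lead(D) = 7x³ ÷ x = 7x². Subtract (7x²)·D = 7x³ − 56x². Remainder: −x² + 15x − 58.
Step 3: lead(−x² + 15x − 58) ÷ lead(D) = −x² ÷ x = −x. Subtract (−x)·D = −x² + 8x. Remainder: 7x − 58.
Step 4: lead(7x − 58) ÷ lead(D) = 7x ÷ x = 7. Subtract (7)·D = 7x − 56. Remainder: −2.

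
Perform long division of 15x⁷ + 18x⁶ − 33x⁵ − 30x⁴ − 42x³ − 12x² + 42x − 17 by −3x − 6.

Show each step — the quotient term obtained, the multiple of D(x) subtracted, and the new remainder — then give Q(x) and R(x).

Step 1: lead(15x⁷ + 18x⁶ − 33x⁵ − 30x⁴ − 42x³ − 12x² + 42x − 17) ÷ lead(D) = 15x⁷ ÷ −3x = −5x⁶. Subtract (−5x⁶)·D = 15x⁷ + 30x⁶. Remainder: −12x⁶ − 33x⁵ − 30x⁴ − 42x³ − 12x² + 42x − 17.
Step 2: lead(−12x⁶ − 33x⁵ − 30x⁴ − 42x³ − 12x² + 42x − 17) ÷ lead(D) = −12x⁶ ÷ −3x = 4x⁵. Subtract (4x⁵)·D = −12x⁶ − 24x⁵. Remainder: −9x⁵ − 30x⁴ − 42x³ − 12x² + 42x − 17.
Step 3: lead(−9x⁵ − 30x⁴ − 42x³ − 12x² + 42x − 17) ÷ lead(D) = −9x⁵ ÷ −3x = 3x⁴. Subtract (3x⁴)·D = −9x⁵ − 18x⁴. Remainder: −12x⁴ − 42x³ − 12x² + 42x − 17.
Step 4: lead(−12x⁴ − 42x³ − 12x² + 42x − 17) ÷ lead(D) = −12x⁴ ÷ −3x = 4x³. Subtract (4x³)·D = −12x⁴ − 24x³. Remainder: −18x³ − 12x² + 42x − 17.
Step 5: lead(−18x³ − 12x² + 42x − 17) ÷ lead(D) = −18x³ ÷ −3x = 6x². Subtract (6x²)·D = −18x³ − 36x². Remainder: 24x² + 42x − 17.
Step 6: lead(24x² + 42x − 17) ÷ lead(D) = 24x² ÷ −3x = −8x. Subtract (−8x)·D = 24x² + 48x. Remainder: −6x − 17.
Step 7: lead(−6x − 17) ÷ lead(D) = −6x ÷ −3x = 2. Subtract (2)·D = −6x − 12. Remainder: −5.

Q(x) = −5x⁶ + 4x⁵ + 3x⁴ + 4x³ + 6x² − 8x + 2; R(x) = −5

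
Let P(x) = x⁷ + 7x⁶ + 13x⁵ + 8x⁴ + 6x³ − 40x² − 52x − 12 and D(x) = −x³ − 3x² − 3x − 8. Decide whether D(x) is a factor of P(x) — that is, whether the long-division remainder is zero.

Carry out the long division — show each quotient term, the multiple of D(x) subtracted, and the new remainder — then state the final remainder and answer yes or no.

Step 1: lead(x⁷ + 7x⁶ + 13x⁵ + 8x⁴ + 6x³ − 40x² − 52x − 12) ÷ lead(D) = x⁷ ÷ −x³ = −x⁴. Subtract (−x⁴)·D = x⁷ + 3x⁶ + 3x⁵ + 8x⁴. Remainder: 4x⁶ + 10x⁵ + 6x³ − 40x² − 52x − 12.
Step 2: lead(4x⁶ + 10x⁵ + 6x³ − 40x² − 52x − 12) ÷ lead(D) = 4x⁶ ÷ −x³ = −4x³. Subtract (−4x³)·D = 4x⁶ + 12x⁵ + 12x⁴ + 32x³. Remainder: −2x⁵ − 12x⁴ − 26x³ − 40x² − 52x − 12.
Step 3: lead(−2x⁵ − 12x⁴ − 26x³ − 40x² − 52x − 12) ÷ lead(D) = −2x⁵ ÷ −x³ = 2x². Subtract (2x²)·D = −2x⁵ − 6x⁴ − 6x³ − 16x². Remainder: −6x⁴ − 20x³ − 24x² − 52x − 12.
Step 4: lead(−6x⁴ − 20x³ − 24x² − 52x − 12) ÷ lead(D) = −6x⁴ ÷ −x³ = 6x. Subtract (6x)·D = −6x⁴ − 18x³ − 18x² − 48x. Remainder: −2x³ − 6x² − 4x − 12.
Step 5: lead(−2x³ − 6x² − 4x − 12) ÷ lead(D) = −2x³ ÷ −x³ = 2. Subtract (2)·D = −2x³ − 6x² − 6x − 16. Remainder: 2x + 4.

R(x) = 2x + 4, so D(x) is not a factor of P(x). no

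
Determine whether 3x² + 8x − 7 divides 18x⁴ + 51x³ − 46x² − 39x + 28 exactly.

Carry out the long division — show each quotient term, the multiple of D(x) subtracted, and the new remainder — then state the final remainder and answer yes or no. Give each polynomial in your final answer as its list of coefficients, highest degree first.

Step 1: lead(18x⁴ + 51x³ − 46x² − 39x + 28) ÷ lead(D) = 18x⁴ ÷ 3x² = 6x². Subtract (6x²)·D = 18x⁴ + 48x³ − 42x². Remainder: 3x³ − 4x² − 39x + 28.
Step 2: lead(3x³ − 4x² − 39x + 28) ÷ lead(D) = 3x³ ÷ 3x² = x. Subtract (x)·D = 3x³ + 8x² − 7x. Remainder: −12x² − 32x + 28.
Step 3: lead(−12x² − 32x + 28) ÷ lead(D) = −12x² ÷ 3x² = −4. Subtract (−4)·D = −12x² − 32x + 28. Remainder: 0.

R = [0], so D(x) is a factor of P(x). yes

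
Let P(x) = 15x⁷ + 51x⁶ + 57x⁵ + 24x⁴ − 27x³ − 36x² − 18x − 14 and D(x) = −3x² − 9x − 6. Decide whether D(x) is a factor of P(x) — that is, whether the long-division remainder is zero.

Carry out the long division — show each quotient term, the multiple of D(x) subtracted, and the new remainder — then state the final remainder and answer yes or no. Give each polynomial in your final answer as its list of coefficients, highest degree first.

Step 1: lead(15x⁷ + 51x⁶ + 57x⁵ + 24x⁴ − 27x³ − 36x² − 18x − 14) ÷ lead(D) = 15x⁷ ÷ −3x² = −5x⁵. Subtract (−5x⁵)·D = 15x⁷ + 45x⁶ + 30x⁵. Remainder: 6x⁶ + 27x⁵ + 24x⁴ − 27x³ − 36x² − 18x − 14.
Step 2: lead(6x⁶ + 27x⁵ + 24x⁴ − 27x³ − 36x² − 18x − 14) ÷ lead(D) = 6x⁶ ÷ −3x² = −2x⁴. Subtract (−2x⁴)·D = 6x⁶ + 18x⁵ + 12x⁴. Remainder: 9x⁵ + 12x⁴ − 27x³ − 36x² − 18x − 14.
Step 3: lead(9x⁵ + 12x⁴ − 27x³ − 36x² − 18x − 14) ÷ lead(D) = 9x⁵ ÷ −3x² = −3x³. Subtract (−3x³)·D = 9x⁵ + 27x⁴ + 18x³. Remainder: −15x⁴ − 45x³ − 36x² − 18x − 14.
Step 4: lead(−15x⁴ − 45x³ − 36x² − 18x − 14) ÷ lead(D) = −15x⁴ ÷ −3x² = 5x². Subtract (5x²)·D = −15x⁴ − 45x³ − 30x². Remainder: −6x² − 18x − 14.
Step 5: lead(−6x² − 18x − 14) ÷ lead(D) = −6x² ÷ −3x² = 2. Subtract (2)·D = −6x² − 18x − 12. Remainder: −2.

R = [-2], so D(x) is not a factor of P(x). no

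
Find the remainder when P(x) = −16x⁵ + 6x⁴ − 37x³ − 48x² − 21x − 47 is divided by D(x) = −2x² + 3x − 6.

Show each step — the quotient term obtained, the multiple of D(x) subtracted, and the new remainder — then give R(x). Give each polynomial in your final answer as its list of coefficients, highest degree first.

R = [7]

Step 1: lead(−16x⁵ + 6x⁴ − 37x³ − 48x² − 21x − 47) ÷ lead(D) = −16x⁵ ÷ −2x² = 8x³. Subtract (8x³)·D = −16x⁵ + 24x⁴ − 48x³. Remainder: −18x⁴ + 11x³ − 48x² − 21x − 47.
Step 2: lead(−18x⁴ + 11x³ − 48x² − 21x − 47) ÷ lead(D) = −18x⁴ ÷ −2x² = 9x². Subtract (9x²)·D = −18x⁴ + 27x³ − 54x². Remainder: −16x³ + 6x² − 21x − 47.
Step 3: lead(−16x³ + 6x² − 21x − 47) ÷ lead(D) = −16x³ ÷ −2x² = 8x. Subtract (8x)·D = −16x³ + 24x² − 48x. Remainder: −18x² + 27x − 47.
Step 4: lead(−18x² + 27x − 47) ÷ lead(D) = −18x² ÷ −2x² = 9. Subtract (9)·D = −18x² + 27x − 54. Remainder: 7.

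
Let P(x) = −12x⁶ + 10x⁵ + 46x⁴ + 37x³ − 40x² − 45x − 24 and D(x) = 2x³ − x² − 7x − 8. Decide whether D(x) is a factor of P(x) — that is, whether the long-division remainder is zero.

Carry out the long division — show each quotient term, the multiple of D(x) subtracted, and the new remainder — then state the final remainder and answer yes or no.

Step 1: lead(−12x⁶ + 10x⁵ + 46x⁴ + 37x³ − 40x² − 45x − 24) ÷ lead(D) = −12x⁶ ÷ 2x³ = −6x³. Subtract (−6x³)·D = −12x⁶ + 6x⁵ + 42x⁴ + 48x³. Remainder: 4x⁵ + 4x⁴ − 11x³ − 40x² − 45x − 24.
Step 2: lead(4x⁵ + 4x⁴ − 11x³ − 40x² − 45x − 24) ÷ lead(D) = 4x⁵ ÷ 2x³ = 2x². Subtract (2x²)·D = 4x⁵ − 2x⁴ − 14x³ − 16x². Remainder: 6x⁴ + 3x³ − 24x² − 45x − 24.
Step 3: lead(6x⁴ + 3x³ − 24x² − 45x − 24) ÷ lead(D) = 6x⁴ ÷ 2x³ = 3x. Subtract (3x)·D = 6x⁴ − 3x³ − 21x² − 24x. Remainder: 6x³ − 3x² − 21x − 24.
Step 4: lead(6x³ − 3x² − 21x − 24) ÷ lead(D) = 6x³ ÷ 2x³ = 3. Subtract (3)·D = 6x³ − 3x² − 21x − 24. Remainder: 0.

R(x) = 0, so D(x) is a factor of P(x). yes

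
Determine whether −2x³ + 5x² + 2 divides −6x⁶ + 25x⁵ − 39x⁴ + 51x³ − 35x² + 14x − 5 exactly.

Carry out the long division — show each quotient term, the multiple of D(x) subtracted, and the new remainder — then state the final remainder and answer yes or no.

R(x) = 5, so D(x) is not a factor of P(x). no

Step 1: lead(−6x⁶ + 25x⁵ − 39x⁴ + 51x³ − 35x² + 14x − 5) ÷ lead(D) = −6x⁶ ÷ −2x³ = 3x³. Subtract (3x³)·D = −6x⁶ + 15x⁵ + 6x³. Remainder: 10x⁵ − 39x⁴ + 45x³ − 35x² + 14x − 5.
Step 2: lead(10x⁵ − 39x⁴ + 45x³ − 35x² + 14x − 5) ÷ lead(D) = 10x⁵ ÷ −2x³ = −5x². Subtract (−5x²)·D = 10x⁵ − 25x⁴ − 10x². Remainder: −14x⁴ + 45x³ − 25x² + 14x − 5.
Step 3: lead(−14x⁴ + 45x³ − 25x² + 14x − 5) ÷ lead(D) = −14x⁴ ÷ −2x³ = 7x. Subtract (7x)·D = −14x⁴ + 35x³ + 14x. Remainder: 10x³ − 25x² − 5.
Step 4: lead(10x³ − 25x² − 5) ÷ lead(D) = 10x³ ÷ −2x³ = −5. Subtract (−5)·D = 10x³ − 25x² − 10. Remainder: 5.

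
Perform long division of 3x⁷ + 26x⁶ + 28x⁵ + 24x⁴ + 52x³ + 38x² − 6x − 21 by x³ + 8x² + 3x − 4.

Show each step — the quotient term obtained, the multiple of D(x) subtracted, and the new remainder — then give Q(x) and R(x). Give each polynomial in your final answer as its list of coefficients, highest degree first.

Q = [3, 2, 3, 6, 3]; R = [8, 9, -9]

Step 1: lead(3x⁷ + 26x⁶ + 28x⁵ + 24x⁴ + 52x³ + 38x² − 6x − 21) ÷ lead(D) = 3x⁷ ÷ x³ = 3x⁴. Subtract (3x⁴)·D = 3x⁷ + 24x⁶ + 9x⁵ − 12x⁴. Remainder: 2x⁶ + 19x⁵ + 36x⁴ + 52x³ + 38x² − 6x − 21.
Step 2: lead(2x⁶ + 19x⁵ + 36x⁴ + 52x³ + 38x² − 6x − 21) ÷ lead(D) = 2x⁶ ÷ x³ = 2x³. Subtract (2x³)·D = 2x⁶ + 16x⁵ + 6x⁴ − 8x³. Remainder: 3x⁵ + 30x⁴ + 60x³ + 38x² − 6x − 21.
Step 3: lead(3x⁵ + 30x⁴ + 60x³ + 38x² − 6x − 21) ÷ lead(D) = 3x⁵ ÷ x³ = 3x². Subtract (3x²)·D = 3x⁵ + 24x⁴ + 9x³ − 12x². Remainder: 6x⁴ + 51x³ + 50x² − 6x − 21.
Step 4: lead(6x⁴ + 51x³ + 50x² − 6x − 21) ÷ lead(D) = 6x⁴ ÷ x³ = 6x. Subtract (6x)·D = 6x⁴ + 48x³ + 18x² − 24x. Remainder: 3x³ + 32x² + 18x − 21.
Step 5: lead(3x³ + 32x² + 18x − 21) ÷ lead(D) = 3x³ ÷ x³ = 3. Subtract (3)·D = 3x³ + 24x² + 9x − 12. Remainder: 8x² + 9x − 9.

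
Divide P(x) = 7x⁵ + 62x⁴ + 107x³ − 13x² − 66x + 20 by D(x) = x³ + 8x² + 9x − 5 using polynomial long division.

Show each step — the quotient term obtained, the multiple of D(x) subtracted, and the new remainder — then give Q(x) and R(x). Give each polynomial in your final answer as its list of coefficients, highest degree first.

Q = [7, 6, -4]; R = [0]

Step 1: lead(7x⁵ + 62x⁴ + 107x³ − 13x² − 66x + 20) ÷ lead(D) = 7x⁵ ÷ x³ = 7x². Subtract (7x²)·D = 7x⁵ + 56x⁴ + 63x³ − 35x². Remainder: 6x⁴ + 44x³ + 22x² − 66x + 20.
Step 2: lead(6x⁴ + 44x³ + 22x² − 66x + 20) ÷ lead(D) = 6x⁴ ÷ x³ = 6x. Subtract (6x)·D = 6x⁴ + 48x³ + 54x² − 30x. Remainder: −4x³ − 32x² − 36x + 20.
Step 3: lead(−4x³ − 32x² − 36x + 20) ÷ lead(D) = −4x³ ÷ x³ = −4. Subtract (−4)·D = −4x³ − 32x² − 36x + 20. Remainder: 0.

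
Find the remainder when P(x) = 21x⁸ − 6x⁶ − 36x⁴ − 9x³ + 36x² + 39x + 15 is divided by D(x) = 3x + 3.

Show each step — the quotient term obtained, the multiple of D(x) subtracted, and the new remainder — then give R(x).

R(x) = 0

Step 1: lead(21x⁸ − 6x⁶ − 36x⁴ − 9x³ + 36x² + 39x + 15) ÷ lead(D) = 21x⁸ ÷ 3x = 7x⁷. Subtract (7x⁷)·D = 21x⁸ + 21x⁷. Remainder: −21x⁷ − 6x⁶ − 36x⁴ − 9x³ + 36x² + 39x + 15.
Step 2: lead(−21x⁷ − 6x⁶ − 36x⁴ − 9x³ + 36x² + 39x + 15) ÷ lead(D) = −21x⁷ ÷ 3x = −7x⁶. Subtract (−7x⁶)·D = −21x⁷ − 21x⁶. Remainder: 15x⁶ − 36x⁴ − 9x³ + 36x² + 39x + 15.
Step 3: lead(15x⁶ − 36x⁴ − 9x³ + 36x² + 39x + 15) ÷ lead(D) = 15x⁶ ÷ 3x = 5x⁵. Subtract (5x⁵)·D = 15x⁶ + 15x⁵. Remainder: −15x⁵ − 36x⁴ − 9x³ + 36x² + 39x + 15.
Step 4: lead(−15x⁵ − 36x⁴ − 9x³ + 36x² + 39x + 15) ÷ lead(D) = −15x⁵ ÷ 3x = −5x⁴. Subtract (−5x⁴)·D = −15x⁵ − 15x⁴. Remainder: −21x⁴ − 9x³ + 36x² + 39x + 15.
Step 5: lead(−21x⁴ − 9x³ + 36x² + 39x + 15) ÷ lead(D) = −21x⁴ ÷ 3x = −7x³. Subtract (−7x³)·D = −21x⁴ − 21x³. Remainder: 12x³ + 36x² + 39x + 15.
Step 6: lead(12x³ + 36x² + 39x + 15) ÷ lead(D) = 12x³ ÷ 3x = 4x². Subtract (4x²)·D = 12x³ + 12x². Remainder: 24x² + 39x + 15.
Step 7: lead(24x² + 39x + 15) ÷ lead(D) = 24x² ÷ 3x = 8x. Subtract (8x)·D = 24x² + 24x. Remainder: 15x + 15.
Step 8: lead(15x + 15) ÷ lead(D) = 15x ÷ 3x = 5. Subtract (5)·D = 15x + 15. Remainder: 0.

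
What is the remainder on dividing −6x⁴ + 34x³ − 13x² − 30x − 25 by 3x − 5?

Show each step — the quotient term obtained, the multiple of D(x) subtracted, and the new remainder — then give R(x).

R(x) = 0

Step 1: lead(−6x⁴ + 34x³ − 13x² − 30x − 25) ÷ lead(D) = −6x⁴ ÷ 3x = −2x³. Subtract (−2x³)·D = −6x⁴ + 10x³. Remainder: 24x³ − 13x² − 30x − 25.
Step 2: lead(24x³ − 13x² − 30x − 25) ÷ lead(D) = 24x³ ÷ 3x = 8x². Subtract (8x²)·D = 24x³ − 40x². Remainder: 27x² − 30x − 25.
Step 3: lead(27x² − 30x − 25) ÷ lead(D) = 27x² ÷ 3x = 9x. Subtract (9x)·D = 27x² − 45x. Remainder: 15x − 25.
Step 4: lead(15x − 25) ÷ lead(D) = 15x ÷ 3x = 5. Subtract (5)·D = 15x − 25. Remainder: 0.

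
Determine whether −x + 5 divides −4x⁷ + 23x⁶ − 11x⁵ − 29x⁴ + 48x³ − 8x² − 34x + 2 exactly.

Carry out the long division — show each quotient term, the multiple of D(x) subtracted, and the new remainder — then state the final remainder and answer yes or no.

Step 1: lead(−4x⁷ + 23x⁶ − 11x⁵ − 29x⁴ + 48x³ − 8x² − 34x + 2) ÷ lead(D) = −4x⁷ ÷ −x = 4x⁶. Subtract (4x⁶)·D = −4x⁷ + 20x⁶. Remainder: 3x⁶ − 11x⁵ − 29x⁴ + 48x³ − 8x² − 34x + 2.
Step 2: lead(3x⁶ − 11x⁵ − 29x⁴ + 48x³ − 8x² − 34x + 2) ÷ lead(D) = 3x⁶ ÷ −x = −3x⁵. Subtract (−3x⁵)·D = 3x⁶ − 15x⁵. Remainder: 4x⁵ − 29x⁴ + 48x³ − 8x² − 34x + 2.
Step 3: lead(4x⁵ − 29x⁴ + 48x³ − 8x² − 34x + 2) ÷ lead(D) = 4x⁵ ÷ −x = −4x⁴. Subtract (−4x⁴)·D = 4x⁵ − 20x⁴. Remainder: −9x⁴ + 48x³ − 8x² − 34x + 2.
Step 4: lead(−9x⁴ + 48x³ − 8x² − 34x + 2) ÷ lead(D) = −9x⁴ ÷ −x = 9x³. Subtract (9x³)·D = −9x⁴ + 45x³. Remainder: 3x³ − 8x² − 34x + 2.
Step 5: lead(3x³ − 8x² − 34x + 2) ÷ lead(D) = 3x³ ÷ −x = −3x². Subtract (−3x²)·D = 3x³ − 15x². Remainder: 7x² − 34x + 2.
Step 6: lead(7x² − 34x + 2) ÷ lead(D) = 7x² ÷ −x = −7x. Subtract (−7x)·D = 7x² − 35x. Remainder: x + 2.
Step 7: lead(x + 2) ÷ lead(D) = x ÷ −x = −1. Subtract (−1)·D = x − 5. Remainder: 7.

R(x) = 7, so D(x) is not a factor of P(x). no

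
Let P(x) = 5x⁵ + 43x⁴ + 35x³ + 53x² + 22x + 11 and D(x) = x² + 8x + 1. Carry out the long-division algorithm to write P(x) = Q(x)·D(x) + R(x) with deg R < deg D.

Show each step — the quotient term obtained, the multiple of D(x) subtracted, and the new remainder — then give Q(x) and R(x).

Step 1: lead(5x⁵ + 43x⁴ + 35x³ + 53x² + 22x + 11) ÷ lead(D) = 5x⁵ ÷ x² = 5x³. Subtract (5x³)·D = 5x⁵ + 40x⁴ + 5x³. Remainder: 3x⁴ + 30x³ + 53x² + 22x + 11.
Step 2: lead(3x⁴ + 30x³ + 53x² + 22x + 11) ÷ lead(D) = 3x⁴ ÷ x² = 3x². Subtract (3x²)·D = 3x⁴ + 24x³ + 3x². Remainder: 6x³ + 50x² + 22x + 11.
Step 3: lead(6x³ + 50x² + 22x + 11) ÷ lead(D) = 6x³ ÷ x² = 6x. Subtract (6x)·D = 6x³ + 48x² + 6x. Remainder: 2x² + 16x + 11.
Step 4: lead(2x² + 16x + 11) ÷ lead(D) = 2x² ÷ x² = 2. Subtract (2)·D = 2x² + 16x + 2. Remainder: 9.

Q(x) = 5x³ + 3x² + 6x + 2; R(x) = 9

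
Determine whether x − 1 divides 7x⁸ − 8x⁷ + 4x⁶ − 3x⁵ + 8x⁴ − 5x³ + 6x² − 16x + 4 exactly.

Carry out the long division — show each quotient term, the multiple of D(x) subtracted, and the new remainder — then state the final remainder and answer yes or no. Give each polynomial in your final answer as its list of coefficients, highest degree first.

Step 1: lead(7x⁸ − 8x⁷ + 4x⁶ − 3x⁵ + 8x⁴ − 5x³ + 6x² − 16x + 4) ÷ lead(D) = 7x⁸ ÷ x = 7x⁷. Subtract (7x⁷)·D = 7x⁸ − 7x⁷. Remainder: −x⁷ + 4x⁶ − 3x⁵ + 8x⁴ − 5x³ + 6x² − 16x + 4.
Step 2: lead(−x⁷ + 4x⁶ − 3x⁵ + 8x⁴ − 5x³ + 6x² − 16x + 4) ÷ lead(D) = −x⁷ ÷ x = −x⁶. Subtract (−x⁶)·D = −x⁷ + x⁶. Remainder: 3x⁶ − 3x⁵ + 8x⁴ − 5x³ + 6x² − 16x + 4.
Step 3: lead(3x⁶ − 3x⁵ + 8x⁴ − 5x³ + 6x² − 16x + 4) ÷ lead(D) = 3x⁶ ÷ x = 3x⁵. Subtract (3x⁵)·D = 3x⁶ − 3x⁵. Remainder: 8x⁴ − 5x³ + 6x² − 16x + 4.
Step 4: lead(8x⁴ − 5x³ + 6x² − 16x + 4) ÷ lead(D) = 8x⁴ ÷ x = 8x³. Subtract (8x³)·D = 8x⁴ − 8x³. Remainder: 3x³ + 6x² − 16x + 4.
Step 5: lead(3x³ + 6x² − 16x + 4) ÷ lead(D) = 3x³ ÷ x = 3x². Subtract (3x²)·D = 3x³ − 3x². Remainder: 9x² − 16x + 4.
Step 6: lead(9x² − 16x + 4) ÷ lead(D) = 9x² ÷ x = 9x. Subtract (9x)·D = 9x² − 9x. Remainder: −7x + 4.
Step 7: lead(−7x + 4) ÷ lead(D) = −7x ÷ x = −7. Subtract (−7)·D = −7x + 7. Remainder: −3.

R = [-3], so D(x) is not a factor of P(x). no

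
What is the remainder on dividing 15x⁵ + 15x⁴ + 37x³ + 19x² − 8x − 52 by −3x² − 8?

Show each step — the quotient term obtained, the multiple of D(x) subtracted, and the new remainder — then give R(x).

Step 1: lead(15x⁵ + 15x⁴ + 37x³ + 19x² − 8x − 52) ÷ lead(D) = 15x⁵ ÷ −3x² = −5x³. Subtract (−5x³)·D = 15x⁵ + 40x³. Remainder: 15x⁴ − 3x³ + 19x² − 8x − 52.
Step 2: lead(15x⁴ − 3x³ + 19x² − 8x − 52) ÷ lead(D) = 15x⁴ ÷ −3x² = −5x². Subtract (−5x²)·D = 15x⁴ + 40x². Remainder: −3x³ − 21x² − 8x − 52.
Step 3: lead(−3x³ − 21x² − 8x − 52) ÷ lead(D) = −3x³ ÷ −3x² = x. Subtract (x)·D = −3x³ − 8x. Remainder: −21x² − 52.
Step 4: lead(−21x² − 52) ÷ lead(D) = −21x² ÷ −3x² = 7. Subtract (7)·D = −21x² − 56. Remainder: 4.

R(x) = 4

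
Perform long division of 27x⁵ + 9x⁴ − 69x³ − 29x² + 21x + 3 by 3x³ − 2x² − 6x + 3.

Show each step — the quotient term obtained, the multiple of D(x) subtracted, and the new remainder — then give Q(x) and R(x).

Step 1: lead(27x⁵ + 9x⁴ − 69x³ − 29x² + 21x + 3) ÷ lead(D) = 27x⁵ ÷ 3x³ = 9x². Subtract (9x²)·D = 27x⁵ − 18x⁴ − 54x³ + 27x². Remainder: 27x⁴ − 15x³ − 56x² + 21x + 3.
Step 2: lead(27x⁴ − 15x³ − 56x² + 21x + 3) ÷ lead(D) = 27x⁴ ÷ 3x³ = 9x. Subtract (9x)·D = 27x⁴ − 18x³ − 54x² + 27x. Remainder: 3x³ − 2x² − 6x + 3.
Step 3: lead(3x³ − 2x² − 6x + 3) ÷ lead(D) = 3x³ ÷ 3x³ = 1. Subtract (1)·D = 3x³ − 2x² − 6x + 3. Remainder: 0.

Q(x) = 9x² + 9x + 1; R(x) = 0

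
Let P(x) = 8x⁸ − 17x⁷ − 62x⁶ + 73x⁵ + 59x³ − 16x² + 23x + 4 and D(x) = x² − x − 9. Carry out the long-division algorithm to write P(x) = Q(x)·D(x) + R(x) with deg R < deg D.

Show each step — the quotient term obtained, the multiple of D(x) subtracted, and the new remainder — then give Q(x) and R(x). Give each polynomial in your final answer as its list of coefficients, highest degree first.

Q = [8, -9, 1, -7, 2, -2, 0]; R = [5, 4]

Step 1: lead(8x⁸ − 17x⁷ − 62x⁶ + 73x⁵ + 59x³ − 16x² + 23x + 4) ÷ lead(D) = 8x⁸ ÷ x² = 8x⁶. Subtract (8x⁶)·D = 8x⁸ − 8x⁷ − 72x⁶. Remainder: −9x⁷ + 10x⁶ + 73x⁵ + 59x³ − 16x² + 23x + 4.
Step 2: lead(−9x⁷ + 10x⁶ + 73x⁵ + 59x³ − 16x² + 23x + 4) ÷ lead(D) = −9x⁷ ÷ x² = −9x⁵. Subtract (−9x⁵)·D = −9x⁷ + 9x⁶ + 81x⁵. Remainder: x⁶ − 8x⁵ + 59x³ − 16x² + 23x + 4.
Step 3: lead(x⁶ − 8x⁵ + 59x³ − 16x² + 23x + 4) ÷ lead(D) = x⁶ ÷ x² = x⁴. Subtract (x⁴)·D = x⁶ − x⁵ − 9x⁴. Remainder: −7x⁵ + 9x⁴ + 59x³ − 16x² + 23x + 4.
Step 4: lead(−7x⁵ + 9x⁴ + 59x³ − 16x² + 23x + 4) ÷ lead(D) = −7x⁵ ÷ x² = −7x³. Subtract (−7x³)·D = −7x⁵ + 7x⁴ + 63x³. Remainder: 2x⁴ − 4x³ − 16x² + 23x + 4.
Step 5: lead(2x⁴ − 4x³ − 16x² + 23x + 4) ÷ lead(D) = 2x⁴ ÷ x² = 2x². Subtract (2x²)·D = 2x⁴ − 2x³ − 18x². Remainder: −2x³ + 2x² + 23x + 4.
Step 6: lead(−2x³ + 2x² + 23x + 4) ÷ lead(D) = −2x³ ÷ x² = −2x. Subtract (−2x)·D = −2x³ + 2x² + 18x. Remainder: 5x + 4.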